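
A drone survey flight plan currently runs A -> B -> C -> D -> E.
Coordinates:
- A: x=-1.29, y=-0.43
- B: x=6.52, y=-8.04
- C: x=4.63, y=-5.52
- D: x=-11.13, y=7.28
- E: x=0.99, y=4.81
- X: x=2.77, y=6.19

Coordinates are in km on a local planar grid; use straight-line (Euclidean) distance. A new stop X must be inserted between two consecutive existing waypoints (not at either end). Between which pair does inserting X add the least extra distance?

between D and E

Added distance for inserting X between each consecutive pair:
A–B: 11.6 km
B–C: 23.4 km
C–D: 5.5 km
D–E: 3.8 km
Smallest added distance is 3.8 km, inserting between D and E.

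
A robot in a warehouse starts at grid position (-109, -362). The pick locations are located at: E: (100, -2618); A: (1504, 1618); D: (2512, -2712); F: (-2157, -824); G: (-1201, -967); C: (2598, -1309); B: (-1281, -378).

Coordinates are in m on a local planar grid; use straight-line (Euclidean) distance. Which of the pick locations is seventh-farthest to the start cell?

B

Distance to each, sorted:
D: 3520.2 m
C: 2867.9 m
A: 2553.9 m
E: 2265.7 m
F: 2099.5 m
G: 1248.4 m
B: 1172.1 m
The seventh-farthest is B at 1172.1 m.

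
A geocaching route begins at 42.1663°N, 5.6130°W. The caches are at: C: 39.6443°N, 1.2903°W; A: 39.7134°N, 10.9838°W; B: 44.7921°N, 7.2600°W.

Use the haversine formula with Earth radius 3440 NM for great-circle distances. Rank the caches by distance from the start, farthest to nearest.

A, C, B

Distances from the start:
A 39.7134°N, 10.9838°W: 284.6 NM
C 39.6443°N, 1.2903°W: 247.7 NM
B 44.7921°N, 7.2600°W: 173.2 NM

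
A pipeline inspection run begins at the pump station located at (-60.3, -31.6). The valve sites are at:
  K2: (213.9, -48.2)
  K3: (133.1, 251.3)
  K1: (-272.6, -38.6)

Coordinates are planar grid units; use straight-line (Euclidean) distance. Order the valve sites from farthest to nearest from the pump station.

K3, K2, K1

Distance from the pump station at (-60.3, -31.6) to each:
K3 (133.1, 251.3): 342.7
K2 (213.9, -48.2): 274.7
K1 (-272.6, -38.6): 212.4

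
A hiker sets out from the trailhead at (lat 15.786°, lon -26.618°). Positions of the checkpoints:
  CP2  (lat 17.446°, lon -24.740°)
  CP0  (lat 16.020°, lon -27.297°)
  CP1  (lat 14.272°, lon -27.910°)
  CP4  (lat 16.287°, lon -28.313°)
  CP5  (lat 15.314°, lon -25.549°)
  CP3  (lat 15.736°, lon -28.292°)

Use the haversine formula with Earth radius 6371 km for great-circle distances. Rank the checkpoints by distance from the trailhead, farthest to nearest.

Computing each great-circle distance from (lat 15.786°, lon -26.618°):
CP2 (lat 17.446°, lon -24.740°): 272.2 km
CP1 (lat 14.272°, lon -27.910°): 218.2 km
CP4 (lat 16.287°, lon -28.313°): 189.5 km
CP3 (lat 15.736°, lon -28.292°): 179.2 km
CP5 (lat 15.314°, lon -25.549°): 126.0 km
CP0 (lat 16.020°, lon -27.297°): 77.1 km

CP2, CP1, CP4, CP3, CP5, CP0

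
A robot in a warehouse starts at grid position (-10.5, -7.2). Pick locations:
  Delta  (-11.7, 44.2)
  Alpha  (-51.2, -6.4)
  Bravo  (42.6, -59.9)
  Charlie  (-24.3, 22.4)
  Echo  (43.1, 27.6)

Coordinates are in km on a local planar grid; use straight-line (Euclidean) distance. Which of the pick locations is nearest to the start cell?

Distances from the start cell ((-10.5, -7.2)):
Charlie: 32.7 km
Alpha: 40.7 km
Delta: 51.4 km
Echo: 63.9 km
Bravo: 74.8 km
The nearest is Charlie at 32.7 km.

Charlie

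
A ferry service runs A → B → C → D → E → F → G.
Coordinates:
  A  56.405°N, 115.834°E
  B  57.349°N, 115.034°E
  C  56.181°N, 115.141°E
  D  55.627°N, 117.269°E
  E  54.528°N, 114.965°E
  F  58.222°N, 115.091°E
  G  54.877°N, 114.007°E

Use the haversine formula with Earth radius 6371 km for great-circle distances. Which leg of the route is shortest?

Leg distances:
A→B: 115.7 km
B→C: 130.0 km
C→D: 146.2 km
D→E: 190.9 km
E→F: 410.8 km
F→G: 377.8 km
The shortest leg is A–B at 115.7 km.

A–B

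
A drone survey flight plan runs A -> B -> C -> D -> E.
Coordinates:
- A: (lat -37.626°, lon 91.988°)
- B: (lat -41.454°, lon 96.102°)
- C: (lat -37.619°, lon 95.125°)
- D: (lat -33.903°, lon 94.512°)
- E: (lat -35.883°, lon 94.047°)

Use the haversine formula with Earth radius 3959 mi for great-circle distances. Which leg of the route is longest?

Leg distances:
A→B: 343.5 mi
B→C: 270.0 mi
C→D: 259.1 mi
D→E: 139.3 mi
The longest leg is A–B at 343.5 mi.

A–B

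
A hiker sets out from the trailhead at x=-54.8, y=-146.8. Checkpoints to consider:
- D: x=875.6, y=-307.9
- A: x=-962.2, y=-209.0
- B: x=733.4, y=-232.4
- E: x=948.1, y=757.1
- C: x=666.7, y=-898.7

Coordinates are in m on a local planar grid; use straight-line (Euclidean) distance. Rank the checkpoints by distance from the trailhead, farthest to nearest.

E, C, D, A, B

Computing each straight-line distance from x=-54.8, y=-146.8:
E x=948.1, y=757.1: 1350.1 m
C x=666.7, y=-898.7: 1042.1 m
D x=875.6, y=-307.9: 944.2 m
A x=-962.2, y=-209.0: 909.5 m
B x=733.4, y=-232.4: 792.8 m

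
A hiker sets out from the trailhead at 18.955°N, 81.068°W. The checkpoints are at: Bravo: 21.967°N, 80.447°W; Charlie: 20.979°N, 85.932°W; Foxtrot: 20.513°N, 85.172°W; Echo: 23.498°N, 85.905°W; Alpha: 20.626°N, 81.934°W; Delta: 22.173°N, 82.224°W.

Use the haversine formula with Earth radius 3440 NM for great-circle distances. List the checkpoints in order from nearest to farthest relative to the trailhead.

Distances from the trailhead:
Alpha 20.626°N, 81.934°W: 111.6 NM
Bravo 21.967°N, 80.447°W: 184.2 NM
Delta 22.173°N, 82.224°W: 203.8 NM
Foxtrot 20.513°N, 85.172°W: 250.1 NM
Charlie 20.979°N, 85.932°W: 300.1 NM
Echo 23.498°N, 85.905°W: 384.2 NM

Alpha, Bravo, Delta, Foxtrot, Charlie, Echo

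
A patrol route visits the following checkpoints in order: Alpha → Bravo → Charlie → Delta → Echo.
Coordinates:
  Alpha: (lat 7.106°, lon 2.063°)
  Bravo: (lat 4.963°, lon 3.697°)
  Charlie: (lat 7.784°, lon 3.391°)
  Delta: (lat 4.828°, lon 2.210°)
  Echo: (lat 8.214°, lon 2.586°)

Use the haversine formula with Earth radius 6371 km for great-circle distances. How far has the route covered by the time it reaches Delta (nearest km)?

Leg distances:
Alpha→Bravo: 299.0 km  (cumulative 299.0 km)
Bravo→Charlie: 315.5 km  (cumulative 614.5 km)
Charlie→Delta: 353.7 km  (cumulative 968.2 km)
Cumulative distance at Delta ≈ 968 km.

968 km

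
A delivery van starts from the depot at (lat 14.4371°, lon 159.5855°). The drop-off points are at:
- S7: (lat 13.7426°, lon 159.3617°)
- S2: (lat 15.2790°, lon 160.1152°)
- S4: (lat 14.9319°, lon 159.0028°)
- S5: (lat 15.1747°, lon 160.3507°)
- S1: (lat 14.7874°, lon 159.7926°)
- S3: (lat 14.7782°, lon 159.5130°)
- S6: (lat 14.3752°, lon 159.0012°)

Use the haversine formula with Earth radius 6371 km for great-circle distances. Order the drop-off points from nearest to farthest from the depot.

S3, S1, S6, S7, S4, S2, S5

Distances from the depot:
S3 (lat 14.7782°, lon 159.5130°): 38.7 km
S1 (lat 14.7874°, lon 159.7926°): 44.9 km
S6 (lat 14.3752°, lon 159.0012°): 63.3 km
S7 (lat 13.7426°, lon 159.3617°): 80.9 km
S4 (lat 14.9319°, lon 159.0028°): 83.4 km
S2 (lat 15.2790°, lon 160.1152°): 109.6 km
S5 (lat 15.1747°, lon 160.3507°): 116.2 km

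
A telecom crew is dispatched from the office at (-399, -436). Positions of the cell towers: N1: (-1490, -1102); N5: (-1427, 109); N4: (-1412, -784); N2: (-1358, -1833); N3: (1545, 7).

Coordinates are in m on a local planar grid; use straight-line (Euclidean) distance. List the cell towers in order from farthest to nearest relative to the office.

Distances from the office:
N3 (1545, 7): 1993.8 m
N2 (-1358, -1833): 1694.5 m
N1 (-1490, -1102): 1278.2 m
N5 (-1427, 109): 1163.5 m
N4 (-1412, -784): 1071.1 m

N3, N2, N1, N5, N4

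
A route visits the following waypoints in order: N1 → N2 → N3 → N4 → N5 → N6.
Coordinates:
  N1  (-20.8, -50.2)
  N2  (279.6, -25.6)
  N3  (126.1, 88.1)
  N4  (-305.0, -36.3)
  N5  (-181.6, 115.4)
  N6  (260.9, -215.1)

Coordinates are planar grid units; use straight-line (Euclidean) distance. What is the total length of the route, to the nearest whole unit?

1689

Leg distances:
N1→N2: 301.4  (cumulative 301.4)
N2→N3: 191.0  (cumulative 492.4)
N3→N4: 448.7  (cumulative 941.1)
N4→N5: 195.6  (cumulative 1136.7)
N5→N6: 552.3  (cumulative 1689.0)
Total route length ≈ 1689.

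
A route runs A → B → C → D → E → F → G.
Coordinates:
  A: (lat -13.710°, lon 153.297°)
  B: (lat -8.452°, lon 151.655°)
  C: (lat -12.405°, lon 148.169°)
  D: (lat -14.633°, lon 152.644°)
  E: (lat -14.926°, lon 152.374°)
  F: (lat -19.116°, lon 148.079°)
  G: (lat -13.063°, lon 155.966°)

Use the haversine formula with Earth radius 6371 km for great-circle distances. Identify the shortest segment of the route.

D–E

Leg distances:
A→B: 611.5 km
B→C: 581.8 km
C→D: 543.5 km
D→E: 43.6 km
E→F: 652.3 km
F→G: 1078.0 km
The shortest leg is D–E at 43.6 km.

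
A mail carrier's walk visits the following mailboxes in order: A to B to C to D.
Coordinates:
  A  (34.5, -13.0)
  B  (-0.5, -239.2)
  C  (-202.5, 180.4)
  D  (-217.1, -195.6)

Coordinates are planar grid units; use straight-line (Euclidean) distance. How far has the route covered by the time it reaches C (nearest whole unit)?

695

Leg distances:
A→B: 228.9  (cumulative 228.9)
B→C: 465.7  (cumulative 694.6)
Cumulative distance at C ≈ 695.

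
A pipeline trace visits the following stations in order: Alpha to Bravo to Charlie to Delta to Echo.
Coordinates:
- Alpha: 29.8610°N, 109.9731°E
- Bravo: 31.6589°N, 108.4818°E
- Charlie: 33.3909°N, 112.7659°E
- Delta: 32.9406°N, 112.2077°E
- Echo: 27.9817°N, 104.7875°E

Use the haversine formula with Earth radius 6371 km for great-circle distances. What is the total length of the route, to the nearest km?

Leg distances:
Alpha→Bravo: 245.5 km  (cumulative 245.5 km)
Bravo→Charlie: 445.4 km  (cumulative 690.9 km)
Charlie→Delta: 72.2 km  (cumulative 763.0 km)
Delta→Echo: 899.5 km  (cumulative 1662.5 km)
Total route length ≈ 1663 km.

1663 km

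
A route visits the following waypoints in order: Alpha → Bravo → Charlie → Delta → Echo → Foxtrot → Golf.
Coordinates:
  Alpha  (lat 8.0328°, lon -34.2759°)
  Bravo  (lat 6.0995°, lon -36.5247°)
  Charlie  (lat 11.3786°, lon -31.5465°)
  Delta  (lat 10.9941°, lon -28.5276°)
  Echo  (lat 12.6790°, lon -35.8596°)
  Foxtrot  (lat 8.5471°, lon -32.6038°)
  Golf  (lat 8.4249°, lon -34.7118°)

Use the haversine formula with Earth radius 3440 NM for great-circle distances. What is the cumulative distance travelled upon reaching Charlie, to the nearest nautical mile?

Leg distances:
Alpha→Bravo: 177.3 NM  (cumulative 177.3 NM)
Bravo→Charlie: 433.2 NM  (cumulative 610.5 NM)
Cumulative distance at Charlie ≈ 610 NM.

610 NM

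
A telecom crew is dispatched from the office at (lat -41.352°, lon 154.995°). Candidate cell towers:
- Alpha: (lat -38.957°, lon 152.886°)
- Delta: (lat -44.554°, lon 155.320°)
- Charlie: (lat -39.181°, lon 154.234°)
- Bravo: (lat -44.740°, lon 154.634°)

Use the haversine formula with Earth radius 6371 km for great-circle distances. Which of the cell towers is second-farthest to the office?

Distance to each, sorted:
Bravo: 377.9 km
Delta: 357.0 km
Alpha: 321.0 km
Charlie: 249.9 km
The second-farthest is Delta at 357.0 km.

Delta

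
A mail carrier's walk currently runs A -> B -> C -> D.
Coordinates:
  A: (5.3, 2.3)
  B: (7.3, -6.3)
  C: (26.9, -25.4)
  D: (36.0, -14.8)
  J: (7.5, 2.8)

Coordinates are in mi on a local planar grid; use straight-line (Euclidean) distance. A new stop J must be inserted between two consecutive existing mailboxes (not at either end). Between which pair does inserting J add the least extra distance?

between A and B

Added distance for inserting J between each consecutive pair:
A–B: 2.5 mi
B–C: 16.0 mi
C–D: 53.8 mi
Smallest added distance is 2.5 mi, inserting between A and B.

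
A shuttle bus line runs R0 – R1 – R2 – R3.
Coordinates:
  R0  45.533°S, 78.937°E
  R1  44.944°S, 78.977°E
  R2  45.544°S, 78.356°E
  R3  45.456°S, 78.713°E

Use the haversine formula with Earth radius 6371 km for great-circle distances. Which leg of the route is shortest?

R2–R3

Leg distances:
R0→R1: 65.6 km
R1→R2: 82.6 km
R2→R3: 29.5 km
The shortest leg is R2–R3 at 29.5 km.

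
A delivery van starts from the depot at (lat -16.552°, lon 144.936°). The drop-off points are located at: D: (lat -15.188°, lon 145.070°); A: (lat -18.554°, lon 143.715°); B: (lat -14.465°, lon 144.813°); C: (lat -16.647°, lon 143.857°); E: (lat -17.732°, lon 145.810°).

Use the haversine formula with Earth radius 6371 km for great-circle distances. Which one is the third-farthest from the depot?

Distances from the depot ((lat -16.552°, lon 144.936°)):
A: 257.5 km
B: 232.4 km
E: 160.7 km
D: 152.3 km
C: 115.5 km
The third-farthest is E at 160.7 km.

E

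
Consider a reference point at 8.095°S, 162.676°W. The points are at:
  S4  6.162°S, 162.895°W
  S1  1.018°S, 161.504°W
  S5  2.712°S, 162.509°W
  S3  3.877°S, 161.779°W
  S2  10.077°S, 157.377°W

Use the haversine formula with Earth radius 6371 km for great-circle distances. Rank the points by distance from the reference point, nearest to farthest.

S4, S3, S5, S2, S1

Distance from the reference point at 8.095°S, 162.676°W to each:
S4 6.162°S, 162.895°W: 216.3 km
S3 3.877°S, 161.779°W: 479.4 km
S5 2.712°S, 162.509°W: 598.8 km
S2 10.077°S, 157.377°W: 622.1 km
S1 1.018°S, 161.504°W: 797.6 km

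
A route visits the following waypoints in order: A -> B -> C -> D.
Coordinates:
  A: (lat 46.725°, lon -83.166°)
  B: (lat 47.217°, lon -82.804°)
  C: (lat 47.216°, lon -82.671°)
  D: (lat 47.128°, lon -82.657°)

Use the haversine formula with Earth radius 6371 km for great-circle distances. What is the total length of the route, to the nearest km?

81 km

Leg distances:
A→B: 61.2 km  (cumulative 61.2 km)
B→C: 10.0 km  (cumulative 71.3 km)
C→D: 9.8 km  (cumulative 81.1 km)
Total route length ≈ 81 km.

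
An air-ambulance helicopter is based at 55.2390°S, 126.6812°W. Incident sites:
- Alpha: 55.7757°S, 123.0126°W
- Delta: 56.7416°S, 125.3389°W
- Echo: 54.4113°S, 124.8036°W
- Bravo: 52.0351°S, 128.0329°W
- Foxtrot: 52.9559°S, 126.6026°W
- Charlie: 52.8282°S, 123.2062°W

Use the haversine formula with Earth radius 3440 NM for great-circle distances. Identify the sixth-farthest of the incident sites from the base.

Distances from the base (55.2390°S, 126.6812°W):
Bravo: 198.3 NM
Charlie: 189.6 NM
Foxtrot: 137.1 NM
Alpha: 128.8 NM
Delta: 100.8 NM
Echo: 81.8 NM
The sixth-farthest is Echo at 81.8 NM.

Echo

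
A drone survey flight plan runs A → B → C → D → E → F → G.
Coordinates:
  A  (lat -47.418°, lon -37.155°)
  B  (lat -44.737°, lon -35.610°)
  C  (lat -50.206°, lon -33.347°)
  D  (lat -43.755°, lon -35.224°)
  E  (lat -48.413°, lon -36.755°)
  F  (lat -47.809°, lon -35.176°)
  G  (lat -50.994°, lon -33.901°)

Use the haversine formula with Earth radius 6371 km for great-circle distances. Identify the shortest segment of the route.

E–F

Leg distances:
A→B: 321.0 km
B→C: 631.4 km
C→D: 731.2 km
D→E: 531.2 km
E→F: 135.1 km
F→G: 366.0 km
The shortest leg is E–F at 135.1 km.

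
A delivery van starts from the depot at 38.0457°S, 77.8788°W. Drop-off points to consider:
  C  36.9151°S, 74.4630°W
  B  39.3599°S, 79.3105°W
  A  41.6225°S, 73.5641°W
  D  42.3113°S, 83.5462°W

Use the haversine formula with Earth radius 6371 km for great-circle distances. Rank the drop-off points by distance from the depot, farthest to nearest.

Distances from the depot:
D 42.3113°S, 83.5462°W: 675.6 km
A 41.6225°S, 73.5641°W: 542.0 km
C 36.9151°S, 74.4630°W: 326.5 km
B 39.3599°S, 79.3105°W: 191.8 km

D, A, C, B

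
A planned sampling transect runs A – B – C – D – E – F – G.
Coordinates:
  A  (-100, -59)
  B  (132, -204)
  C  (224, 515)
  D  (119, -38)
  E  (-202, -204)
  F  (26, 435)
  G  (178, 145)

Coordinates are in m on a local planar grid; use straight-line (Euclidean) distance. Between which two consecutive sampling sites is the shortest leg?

A–B

Leg distances:
A→B: 273.6 m
B→C: 724.9 m
C→D: 562.9 m
D→E: 361.4 m
E→F: 678.5 m
F→G: 327.4 m
The shortest leg is A–B at 273.6 m.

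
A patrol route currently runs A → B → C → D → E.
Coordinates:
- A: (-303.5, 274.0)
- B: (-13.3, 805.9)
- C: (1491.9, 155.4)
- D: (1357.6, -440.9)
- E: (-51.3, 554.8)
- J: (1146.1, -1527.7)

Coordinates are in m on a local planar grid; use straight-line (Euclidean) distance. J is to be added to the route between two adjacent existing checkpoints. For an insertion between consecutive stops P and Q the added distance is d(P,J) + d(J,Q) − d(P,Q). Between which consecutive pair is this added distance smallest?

Added distance for inserting J between each consecutive pair:
A–B: 4312.3 m
B–C: 2684.2 m
C–D: 2214.2 m
D–E: 1784.2 m
Smallest added distance is 1784.2 m, inserting between D and E.

between D and E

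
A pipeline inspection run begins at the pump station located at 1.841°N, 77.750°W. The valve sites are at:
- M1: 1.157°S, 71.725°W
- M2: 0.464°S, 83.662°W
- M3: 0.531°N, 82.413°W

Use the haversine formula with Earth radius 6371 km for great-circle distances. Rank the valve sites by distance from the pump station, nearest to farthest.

M3, M2, M1

Computing each great-circle distance from 1.841°N, 77.750°W:
M3 0.531°N, 82.413°W: 538.5 km
M2 0.464°S, 83.662°W: 705.5 km
M1 1.157°S, 71.725°W: 748.2 km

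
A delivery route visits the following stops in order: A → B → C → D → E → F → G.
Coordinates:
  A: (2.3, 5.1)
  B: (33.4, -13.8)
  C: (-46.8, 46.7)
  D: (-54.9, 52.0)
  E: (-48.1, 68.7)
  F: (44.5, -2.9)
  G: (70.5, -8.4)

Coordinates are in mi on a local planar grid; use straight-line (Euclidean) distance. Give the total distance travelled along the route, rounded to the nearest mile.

308 mi

Leg distances:
A→B: 36.4 mi  (cumulative 36.4 mi)
B→C: 100.5 mi  (cumulative 136.9 mi)
C→D: 9.7 mi  (cumulative 146.5 mi)
D→E: 18.0 mi  (cumulative 164.6 mi)
E→F: 117.1 mi  (cumulative 281.6 mi)
F→G: 26.6 mi  (cumulative 308.2 mi)
Total route length ≈ 308 mi.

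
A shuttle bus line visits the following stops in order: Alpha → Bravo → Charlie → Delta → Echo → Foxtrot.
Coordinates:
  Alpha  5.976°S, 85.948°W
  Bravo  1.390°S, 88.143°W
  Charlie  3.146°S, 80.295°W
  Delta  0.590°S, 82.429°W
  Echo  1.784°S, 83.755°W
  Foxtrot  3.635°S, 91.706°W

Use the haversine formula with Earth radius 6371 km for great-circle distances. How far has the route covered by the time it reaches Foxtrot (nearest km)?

Leg distances:
Alpha→Bravo: 565.1 km  (cumulative 565.1 km)
Bravo→Charlie: 893.5 km  (cumulative 1458.6 km)
Charlie→Delta: 370.2 km  (cumulative 1828.8 km)
Delta→Echo: 198.4 km  (cumulative 2027.2 km)
Echo→Foxtrot: 906.8 km  (cumulative 2933.9 km)
Cumulative distance at Foxtrot ≈ 2934 km.

2934 km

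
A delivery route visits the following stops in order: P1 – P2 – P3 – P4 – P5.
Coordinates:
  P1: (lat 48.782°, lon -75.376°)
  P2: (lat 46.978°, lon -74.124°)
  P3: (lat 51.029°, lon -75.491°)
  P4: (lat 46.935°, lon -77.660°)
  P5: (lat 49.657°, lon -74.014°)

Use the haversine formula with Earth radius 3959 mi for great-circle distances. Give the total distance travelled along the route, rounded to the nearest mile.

975 mi

Leg distances:
P1→P2: 137.5 mi  (cumulative 137.5 mi)
P2→P3: 286.7 mi  (cumulative 424.2 mi)
P3→P4: 299.5 mi  (cumulative 723.6 mi)
P4→P5: 251.9 mi  (cumulative 975.5 mi)
Total route length ≈ 975 mi.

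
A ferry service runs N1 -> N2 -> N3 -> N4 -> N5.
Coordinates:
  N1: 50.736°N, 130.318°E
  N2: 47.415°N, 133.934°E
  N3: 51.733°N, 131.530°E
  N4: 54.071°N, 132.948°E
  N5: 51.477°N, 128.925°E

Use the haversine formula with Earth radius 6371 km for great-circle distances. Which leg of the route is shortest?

Leg distances:
N1→N2: 453.5 km
N2→N3: 510.4 km
N3→N4: 276.8 km
N4→N5: 395.4 km
The shortest leg is N3–N4 at 276.8 km.

N3–N4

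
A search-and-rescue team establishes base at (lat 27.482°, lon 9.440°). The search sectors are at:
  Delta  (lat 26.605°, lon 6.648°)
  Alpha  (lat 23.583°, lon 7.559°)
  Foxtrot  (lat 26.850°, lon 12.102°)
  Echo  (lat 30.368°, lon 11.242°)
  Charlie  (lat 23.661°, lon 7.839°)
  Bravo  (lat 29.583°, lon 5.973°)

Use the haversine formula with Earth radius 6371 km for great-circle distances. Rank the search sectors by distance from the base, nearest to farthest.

Foxtrot, Delta, Echo, Bravo, Charlie, Alpha

Distances from the base:
Foxtrot (lat 26.850°, lon 12.102°): 272.6 km
Delta (lat 26.605°, lon 6.648°): 293.2 km
Echo (lat 30.368°, lon 11.242°): 365.7 km
Bravo (lat 29.583°, lon 5.973°): 411.4 km
Charlie (lat 23.661°, lon 7.839°): 454.2 km
Alpha (lat 23.583°, lon 7.559°): 472.8 km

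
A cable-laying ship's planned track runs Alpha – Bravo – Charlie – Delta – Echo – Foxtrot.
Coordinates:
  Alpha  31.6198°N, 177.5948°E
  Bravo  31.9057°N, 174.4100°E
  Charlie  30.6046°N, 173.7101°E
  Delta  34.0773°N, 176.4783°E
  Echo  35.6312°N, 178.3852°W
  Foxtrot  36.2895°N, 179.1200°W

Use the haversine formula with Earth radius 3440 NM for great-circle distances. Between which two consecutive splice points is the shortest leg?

Leg distances:
Alpha→Bravo: 163.5 NM
Bravo→Charlie: 86.0 NM
Charlie→Delta: 251.3 NM
Delta→Echo: 269.7 NM
Echo→Foxtrot: 53.3 NM
The shortest leg is Echo–Foxtrot at 53.3 NM.

Echo–Foxtrot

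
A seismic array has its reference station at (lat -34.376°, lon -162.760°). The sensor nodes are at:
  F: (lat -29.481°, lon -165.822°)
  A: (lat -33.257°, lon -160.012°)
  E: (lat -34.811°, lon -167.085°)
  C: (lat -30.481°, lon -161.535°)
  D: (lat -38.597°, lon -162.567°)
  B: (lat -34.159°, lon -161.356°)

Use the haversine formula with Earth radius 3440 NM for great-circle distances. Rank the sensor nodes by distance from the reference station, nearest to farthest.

B, A, E, C, D, F

Computing each great-circle distance from (lat -34.376°, lon -162.760°):
B (lat -34.159°, lon -161.356°): 70.9 NM
A (lat -33.257°, lon -160.012°): 152.6 NM
E (lat -34.811°, lon -167.085°): 215.3 NM
C (lat -30.481°, lon -161.535°): 241.9 NM
D (lat -38.597°, lon -162.567°): 253.6 NM
F (lat -29.481°, lon -165.822°): 332.7 NM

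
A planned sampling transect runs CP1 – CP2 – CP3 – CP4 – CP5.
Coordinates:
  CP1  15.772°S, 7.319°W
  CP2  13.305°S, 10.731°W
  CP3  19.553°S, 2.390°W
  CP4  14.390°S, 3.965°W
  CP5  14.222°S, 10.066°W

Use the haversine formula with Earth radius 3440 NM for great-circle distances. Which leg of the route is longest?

CP2–CP3

Leg distances:
CP1→CP2: 247.5 NM
CP2→CP3: 609.2 NM
CP3→CP4: 322.9 NM
CP4→CP5: 355.1 NM
The longest leg is CP2–CP3 at 609.2 NM.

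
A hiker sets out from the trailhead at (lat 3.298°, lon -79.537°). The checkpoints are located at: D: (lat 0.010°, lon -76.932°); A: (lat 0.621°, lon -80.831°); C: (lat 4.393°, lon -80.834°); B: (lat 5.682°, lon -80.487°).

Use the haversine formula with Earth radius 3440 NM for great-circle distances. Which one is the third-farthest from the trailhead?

Distance to each, sorted:
D: 251.8 NM
A: 178.5 NM
B: 154.0 NM
C: 101.8 NM
The third-farthest is B at 154.0 NM.

B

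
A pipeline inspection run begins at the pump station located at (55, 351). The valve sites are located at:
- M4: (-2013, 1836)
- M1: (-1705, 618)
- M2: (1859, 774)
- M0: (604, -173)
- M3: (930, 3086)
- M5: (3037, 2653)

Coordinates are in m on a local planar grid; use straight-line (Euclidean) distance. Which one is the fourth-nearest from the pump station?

Distance to each, sorted:
M0: 758.9 m
M1: 1780.1 m
M2: 1852.9 m
M4: 2545.9 m
M3: 2871.6 m
M5: 3767.2 m
The fourth-nearest is M4 at 2545.9 m.

M4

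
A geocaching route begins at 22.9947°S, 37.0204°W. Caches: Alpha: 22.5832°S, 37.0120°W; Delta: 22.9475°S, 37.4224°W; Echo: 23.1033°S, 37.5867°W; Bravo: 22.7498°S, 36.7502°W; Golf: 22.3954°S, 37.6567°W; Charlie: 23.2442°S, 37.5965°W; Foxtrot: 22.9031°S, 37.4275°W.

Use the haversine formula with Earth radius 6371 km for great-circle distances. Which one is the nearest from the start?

Distance to each, sorted:
Bravo: 38.8 km
Delta: 41.5 km
Foxtrot: 42.9 km
Alpha: 45.8 km
Echo: 59.2 km
Charlie: 65.1 km
Golf: 93.3 km
The nearest is Bravo at 38.8 km.

Bravo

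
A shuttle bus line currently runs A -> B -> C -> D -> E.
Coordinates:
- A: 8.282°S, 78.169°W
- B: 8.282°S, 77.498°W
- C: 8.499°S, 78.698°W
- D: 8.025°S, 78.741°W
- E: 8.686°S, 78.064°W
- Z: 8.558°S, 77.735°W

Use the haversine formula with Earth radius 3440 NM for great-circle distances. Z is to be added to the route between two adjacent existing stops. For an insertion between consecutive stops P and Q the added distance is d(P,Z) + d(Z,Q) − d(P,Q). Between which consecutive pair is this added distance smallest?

between B and C

Added distance for inserting Z between each consecutive pair:
A–B: 12.5 NM
B–C: 6.6 NM
C–D: 96.5 NM
D–E: 32.3 NM
Smallest added distance is 6.6 NM, inserting between B and C.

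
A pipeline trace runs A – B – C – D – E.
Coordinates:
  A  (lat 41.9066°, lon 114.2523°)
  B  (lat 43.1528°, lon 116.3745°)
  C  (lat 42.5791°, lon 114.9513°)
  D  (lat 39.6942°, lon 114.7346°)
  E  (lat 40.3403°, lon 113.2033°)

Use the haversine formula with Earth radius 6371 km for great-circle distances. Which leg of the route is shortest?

B–C

Leg distances:
A→B: 222.3 km
B→C: 132.4 km
C→D: 321.3 km
D→E: 148.9 km
The shortest leg is B–C at 132.4 km.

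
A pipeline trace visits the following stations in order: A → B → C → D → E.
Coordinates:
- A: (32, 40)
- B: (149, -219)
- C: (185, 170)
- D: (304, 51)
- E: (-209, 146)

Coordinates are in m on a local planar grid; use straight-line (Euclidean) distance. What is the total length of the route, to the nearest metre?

Leg distances:
A→B: 284.2 m  (cumulative 284.2 m)
B→C: 390.7 m  (cumulative 674.9 m)
C→D: 168.3 m  (cumulative 843.2 m)
D→E: 521.7 m  (cumulative 1364.9 m)
Total route length ≈ 1365 m.

1365 m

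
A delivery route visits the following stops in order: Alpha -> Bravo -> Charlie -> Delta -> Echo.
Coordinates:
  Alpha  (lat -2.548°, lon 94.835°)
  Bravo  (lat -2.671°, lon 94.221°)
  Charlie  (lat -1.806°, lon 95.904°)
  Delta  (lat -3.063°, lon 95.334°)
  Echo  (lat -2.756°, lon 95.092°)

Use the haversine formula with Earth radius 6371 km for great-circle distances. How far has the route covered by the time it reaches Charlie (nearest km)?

Leg distances:
Alpha→Bravo: 69.6 km  (cumulative 69.6 km)
Bravo→Charlie: 210.3 km  (cumulative 279.8 km)
Cumulative distance at Charlie ≈ 280 km.

280 km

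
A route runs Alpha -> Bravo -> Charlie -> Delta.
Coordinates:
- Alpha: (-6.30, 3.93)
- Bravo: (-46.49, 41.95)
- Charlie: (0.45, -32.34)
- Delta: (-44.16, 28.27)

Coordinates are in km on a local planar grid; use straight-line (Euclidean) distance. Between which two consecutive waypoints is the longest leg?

Leg distances:
Alpha→Bravo: 55.3 km
Bravo→Charlie: 87.9 km
Charlie→Delta: 75.3 km
The longest leg is Bravo–Charlie at 87.9 km.

Bravo–Charlie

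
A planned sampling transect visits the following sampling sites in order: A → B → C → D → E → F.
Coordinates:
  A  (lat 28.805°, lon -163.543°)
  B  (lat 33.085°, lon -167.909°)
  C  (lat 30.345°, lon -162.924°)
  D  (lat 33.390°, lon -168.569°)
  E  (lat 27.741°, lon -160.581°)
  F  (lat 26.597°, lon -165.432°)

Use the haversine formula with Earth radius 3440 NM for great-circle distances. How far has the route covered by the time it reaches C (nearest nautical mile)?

644 NM

Leg distances:
A→B: 341.4 NM  (cumulative 341.4 NM)
B→C: 303.1 NM  (cumulative 644.4 NM)
Cumulative distance at C ≈ 644 NM.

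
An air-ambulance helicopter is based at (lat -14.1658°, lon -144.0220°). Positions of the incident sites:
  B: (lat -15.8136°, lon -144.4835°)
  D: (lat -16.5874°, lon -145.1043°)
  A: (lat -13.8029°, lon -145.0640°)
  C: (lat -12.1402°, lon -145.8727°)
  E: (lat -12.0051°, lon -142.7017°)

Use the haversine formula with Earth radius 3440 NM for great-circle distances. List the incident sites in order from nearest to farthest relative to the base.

Distance from the base at (lat -14.1658°, lon -144.0220°) to each:
A (lat -13.8029°, lon -145.0640°): 64.5 NM
B (lat -15.8136°, lon -144.4835°): 102.5 NM
E (lat -12.0051°, lon -142.7017°): 151.0 NM
D (lat -16.5874°, lon -145.1043°): 158.3 NM
C (lat -12.1402°, lon -145.8727°): 162.8 NM

A, B, E, D, C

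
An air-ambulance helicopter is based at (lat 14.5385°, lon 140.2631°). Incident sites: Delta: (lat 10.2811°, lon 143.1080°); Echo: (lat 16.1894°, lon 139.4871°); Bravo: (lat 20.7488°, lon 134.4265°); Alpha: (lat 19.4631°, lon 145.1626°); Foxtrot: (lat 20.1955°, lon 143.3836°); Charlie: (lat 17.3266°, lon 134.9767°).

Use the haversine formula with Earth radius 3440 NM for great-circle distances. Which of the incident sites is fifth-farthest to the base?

Delta

Distance to each, sorted:
Bravo: 500.4 NM
Alpha: 408.0 NM
Foxtrot: 383.8 NM
Charlie: 348.1 NM
Delta: 305.2 NM
Echo: 108.8 NM
The fifth-farthest is Delta at 305.2 NM.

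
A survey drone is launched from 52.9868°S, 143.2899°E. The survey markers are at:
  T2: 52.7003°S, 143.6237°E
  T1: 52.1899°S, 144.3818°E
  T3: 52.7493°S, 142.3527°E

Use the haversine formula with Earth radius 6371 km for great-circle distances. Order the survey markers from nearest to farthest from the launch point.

T2, T3, T1

Distance from the launch point at 52.9868°S, 143.2899°E to each:
T2 52.7003°S, 143.6237°E: 39.0 km
T3 52.7493°S, 142.3527°E: 68.2 km
T1 52.1899°S, 144.3818°E: 115.3 km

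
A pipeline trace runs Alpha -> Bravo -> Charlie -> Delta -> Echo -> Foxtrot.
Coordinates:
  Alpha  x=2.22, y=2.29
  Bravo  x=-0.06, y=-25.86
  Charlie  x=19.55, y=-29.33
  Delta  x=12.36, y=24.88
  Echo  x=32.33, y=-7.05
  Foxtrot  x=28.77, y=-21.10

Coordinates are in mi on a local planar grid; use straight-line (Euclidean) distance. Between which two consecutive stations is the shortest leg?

Leg distances:
Alpha→Bravo: 28.2 mi
Bravo→Charlie: 19.9 mi
Charlie→Delta: 54.7 mi
Delta→Echo: 37.7 mi
Echo→Foxtrot: 14.5 mi
The shortest leg is Echo–Foxtrot at 14.5 mi.

Echo–Foxtrot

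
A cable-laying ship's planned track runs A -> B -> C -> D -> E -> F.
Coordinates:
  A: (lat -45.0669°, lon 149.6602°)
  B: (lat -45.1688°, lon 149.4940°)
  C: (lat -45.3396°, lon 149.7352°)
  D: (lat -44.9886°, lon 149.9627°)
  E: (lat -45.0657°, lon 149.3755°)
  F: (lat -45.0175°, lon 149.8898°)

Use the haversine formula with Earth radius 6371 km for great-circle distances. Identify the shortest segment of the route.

A–B

Leg distances:
A→B: 17.3 km
B→C: 26.8 km
C→D: 42.9 km
D→E: 46.9 km
E→F: 40.8 km
The shortest leg is A–B at 17.3 km.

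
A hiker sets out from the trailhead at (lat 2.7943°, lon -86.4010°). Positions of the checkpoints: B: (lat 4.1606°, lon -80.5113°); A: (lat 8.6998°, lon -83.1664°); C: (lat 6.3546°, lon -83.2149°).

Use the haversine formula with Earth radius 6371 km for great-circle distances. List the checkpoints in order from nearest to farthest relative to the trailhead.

Distances from the trailhead:
C (lat 6.3546°, lon -83.2149°): 530.5 km
B (lat 4.1606°, lon -80.5113°): 671.1 km
A (lat 8.6998°, lon -83.1664°): 747.8 km

C, B, A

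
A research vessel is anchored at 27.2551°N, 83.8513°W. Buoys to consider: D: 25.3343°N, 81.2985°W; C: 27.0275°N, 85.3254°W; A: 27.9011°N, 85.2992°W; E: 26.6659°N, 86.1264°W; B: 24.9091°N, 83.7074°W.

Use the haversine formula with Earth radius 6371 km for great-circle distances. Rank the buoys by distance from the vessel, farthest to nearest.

D, B, E, A, C

Computing each great-circle distance from 27.2551°N, 83.8513°W:
D 25.3343°N, 81.2985°W: 332.2 km
B 24.9091°N, 83.7074°W: 261.3 km
E 26.6659°N, 86.1264°W: 234.8 km
A 27.9011°N, 85.2992°W: 159.8 km
C 27.0275°N, 85.3254°W: 148.0 km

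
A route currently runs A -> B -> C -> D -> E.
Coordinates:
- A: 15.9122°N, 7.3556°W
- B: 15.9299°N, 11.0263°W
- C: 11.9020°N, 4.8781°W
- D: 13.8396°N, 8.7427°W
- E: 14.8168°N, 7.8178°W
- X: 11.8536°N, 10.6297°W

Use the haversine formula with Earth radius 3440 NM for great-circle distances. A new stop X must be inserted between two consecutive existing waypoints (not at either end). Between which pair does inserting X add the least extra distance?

between B and C

Added distance for inserting X between each consecutive pair:
A–B: 343.4 NM
B–C: 151.6 NM
C–D: 246.1 NM
D–E: 325.1 NM
Smallest added distance is 151.6 NM, inserting between B and C.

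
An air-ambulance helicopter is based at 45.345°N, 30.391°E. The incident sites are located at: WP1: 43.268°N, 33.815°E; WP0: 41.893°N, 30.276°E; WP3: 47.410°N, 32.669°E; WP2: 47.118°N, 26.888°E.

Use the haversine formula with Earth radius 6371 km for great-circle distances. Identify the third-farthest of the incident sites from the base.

Distance to each, sorted:
WP0: 384.0 km
WP1: 357.1 km
WP2: 333.8 km
WP3: 288.5 km
The third-farthest is WP2 at 333.8 km.

WP2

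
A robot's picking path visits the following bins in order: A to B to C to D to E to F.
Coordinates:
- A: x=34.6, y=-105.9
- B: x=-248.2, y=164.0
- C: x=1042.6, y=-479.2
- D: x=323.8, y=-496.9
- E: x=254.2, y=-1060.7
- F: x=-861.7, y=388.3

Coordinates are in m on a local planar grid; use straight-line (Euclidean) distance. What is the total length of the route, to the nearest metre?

Leg distances:
A→B: 390.9 m  (cumulative 390.9 m)
B→C: 1442.2 m  (cumulative 1833.1 m)
C→D: 719.0 m  (cumulative 2552.1 m)
D→E: 568.1 m  (cumulative 3120.2 m)
E→F: 1828.9 m  (cumulative 4949.1 m)
Total route length ≈ 4949 m.

4949 m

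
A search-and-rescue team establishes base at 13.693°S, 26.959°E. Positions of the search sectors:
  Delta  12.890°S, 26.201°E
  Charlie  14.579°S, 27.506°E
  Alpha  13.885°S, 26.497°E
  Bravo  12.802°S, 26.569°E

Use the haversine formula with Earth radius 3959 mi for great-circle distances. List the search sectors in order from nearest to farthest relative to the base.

Alpha, Bravo, Charlie, Delta

Computing each great-circle distance from 13.693°S, 26.959°E:
Alpha 13.885°S, 26.497°E: 33.7 mi
Bravo 12.802°S, 26.569°E: 66.9 mi
Charlie 14.579°S, 27.506°E: 71.4 mi
Delta 12.890°S, 26.201°E: 75.3 mi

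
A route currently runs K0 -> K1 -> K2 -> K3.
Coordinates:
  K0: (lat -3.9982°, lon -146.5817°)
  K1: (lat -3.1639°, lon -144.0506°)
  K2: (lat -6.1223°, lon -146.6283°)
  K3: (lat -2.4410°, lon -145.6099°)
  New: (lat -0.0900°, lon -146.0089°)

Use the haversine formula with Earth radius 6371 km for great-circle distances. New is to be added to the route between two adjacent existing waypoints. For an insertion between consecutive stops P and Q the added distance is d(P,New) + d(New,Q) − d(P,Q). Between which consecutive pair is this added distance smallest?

Added distance for inserting New between each consecutive pair:
K0–K1: 548.6 km
K1–K2: 643.8 km
K2–K3: 514.8 km
Smallest added distance is 514.8 km, inserting between K2 and K3.

between K2 and K3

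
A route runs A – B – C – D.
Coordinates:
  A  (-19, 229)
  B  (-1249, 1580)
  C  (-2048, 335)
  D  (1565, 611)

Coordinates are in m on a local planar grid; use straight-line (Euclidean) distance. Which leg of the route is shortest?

B–C

Leg distances:
A→B: 1827.0 m
B→C: 1479.3 m
C→D: 3623.5 m
The shortest leg is B–C at 1479.3 m.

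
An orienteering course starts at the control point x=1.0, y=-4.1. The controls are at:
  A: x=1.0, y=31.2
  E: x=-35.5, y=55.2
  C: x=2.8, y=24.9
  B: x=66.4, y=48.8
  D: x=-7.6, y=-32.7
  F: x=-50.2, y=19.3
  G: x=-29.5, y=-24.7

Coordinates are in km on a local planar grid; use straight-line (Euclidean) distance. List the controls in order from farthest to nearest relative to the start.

B, E, F, G, A, D, C

Distances from the start:
B x=66.4, y=48.8: 84.1 km
E x=-35.5, y=55.2: 69.6 km
F x=-50.2, y=19.3: 56.3 km
G x=-29.5, y=-24.7: 36.8 km
A x=1.0, y=31.2: 35.3 km
D x=-7.6, y=-32.7: 29.9 km
C x=2.8, y=24.9: 29.1 km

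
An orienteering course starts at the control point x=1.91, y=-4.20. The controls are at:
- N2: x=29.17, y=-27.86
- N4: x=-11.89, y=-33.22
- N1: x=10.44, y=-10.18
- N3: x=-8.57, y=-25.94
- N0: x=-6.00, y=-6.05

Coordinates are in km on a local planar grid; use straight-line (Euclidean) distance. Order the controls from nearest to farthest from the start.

Distances from the start:
N0 x=-6.00, y=-6.05: 8.1 km
N1 x=10.44, y=-10.18: 10.4 km
N3 x=-8.57, y=-25.94: 24.1 km
N4 x=-11.89, y=-33.22: 32.1 km
N2 x=29.17, y=-27.86: 36.1 km

N0, N1, N3, N4, N2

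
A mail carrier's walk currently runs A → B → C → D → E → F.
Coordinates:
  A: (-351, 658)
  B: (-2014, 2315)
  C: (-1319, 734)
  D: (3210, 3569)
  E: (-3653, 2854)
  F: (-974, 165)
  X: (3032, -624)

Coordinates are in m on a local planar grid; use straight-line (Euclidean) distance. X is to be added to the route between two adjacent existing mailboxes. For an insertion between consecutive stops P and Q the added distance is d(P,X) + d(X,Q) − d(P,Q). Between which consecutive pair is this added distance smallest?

Added distance for inserting X between each consecutive pair:
A–B: 7109.7 m
B–C: 8670.5 m
C–D: 3411.6 m
D–E: 4832.3 m
E–F: 7822.8 m
Smallest added distance is 3411.6 m, inserting between C and D.

between C and D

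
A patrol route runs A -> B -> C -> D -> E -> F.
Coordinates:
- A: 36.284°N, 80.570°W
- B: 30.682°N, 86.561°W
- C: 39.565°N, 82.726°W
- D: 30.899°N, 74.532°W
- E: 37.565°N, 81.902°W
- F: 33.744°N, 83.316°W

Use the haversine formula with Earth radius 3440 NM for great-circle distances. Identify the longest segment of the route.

C–D

Leg distances:
A→B: 450.5 NM
B→C: 565.4 NM
C→D: 656.8 NM
D→E: 541.8 NM
E→F: 239.5 NM
The longest leg is C–D at 656.8 NM.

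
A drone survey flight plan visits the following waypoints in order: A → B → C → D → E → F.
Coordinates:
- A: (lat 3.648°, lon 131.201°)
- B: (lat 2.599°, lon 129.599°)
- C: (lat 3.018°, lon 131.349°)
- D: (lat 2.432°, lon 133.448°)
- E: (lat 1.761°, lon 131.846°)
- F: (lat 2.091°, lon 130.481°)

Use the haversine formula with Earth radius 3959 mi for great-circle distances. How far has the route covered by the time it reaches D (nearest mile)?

Leg distances:
A→B: 132.2 mi  (cumulative 132.2 mi)
B→C: 124.2 mi  (cumulative 256.4 mi)
C→D: 150.4 mi  (cumulative 406.8 mi)
Cumulative distance at D ≈ 407 mi.

407 mi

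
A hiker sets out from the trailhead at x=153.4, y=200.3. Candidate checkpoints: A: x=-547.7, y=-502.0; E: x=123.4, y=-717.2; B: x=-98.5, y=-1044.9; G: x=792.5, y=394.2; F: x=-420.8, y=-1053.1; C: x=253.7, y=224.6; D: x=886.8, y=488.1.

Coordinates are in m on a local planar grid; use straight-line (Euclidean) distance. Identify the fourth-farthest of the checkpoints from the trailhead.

Distances from the trailhead (x=153.4, y=200.3):
F: 1378.7 m
B: 1270.4 m
A: 992.4 m
E: 918.0 m
D: 787.8 m
G: 667.9 m
C: 103.2 m
The fourth-farthest is E at 918.0 m.

E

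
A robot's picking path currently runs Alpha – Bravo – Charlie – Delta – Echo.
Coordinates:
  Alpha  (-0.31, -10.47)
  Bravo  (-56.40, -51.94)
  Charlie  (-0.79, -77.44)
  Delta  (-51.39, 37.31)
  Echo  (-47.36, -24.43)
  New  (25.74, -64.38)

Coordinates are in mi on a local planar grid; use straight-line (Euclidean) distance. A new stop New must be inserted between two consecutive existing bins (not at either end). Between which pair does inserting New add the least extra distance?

Added distance for inserting New between each consecutive pair:
Alpha–Bravo: 73.2 mi
Bravo–Charlie: 51.5 mi
Charlie–Delta: 31.8 mi
Delta–Echo: 149.1 mi
Smallest added distance is 31.8 mi, inserting between Charlie and Delta.

between Charlie and Delta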